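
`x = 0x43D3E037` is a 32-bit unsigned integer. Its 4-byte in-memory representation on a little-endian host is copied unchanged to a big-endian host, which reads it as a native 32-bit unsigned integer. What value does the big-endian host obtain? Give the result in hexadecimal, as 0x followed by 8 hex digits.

Stored little-endian, the bytes at ascending addresses are 37 E0 D3 43.
Read back as big-endian, the last byte is least significant, giving 0x37E0D343.

0x37E0D343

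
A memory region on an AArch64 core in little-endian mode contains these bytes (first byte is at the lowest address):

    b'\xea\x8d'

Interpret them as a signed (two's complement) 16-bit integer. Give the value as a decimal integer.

Little-endian: lowest address holds the least-significant byte.
Reassemble most-significant byte first: 8D EA → 0x8DEA.
Top bit is set, so as a signed 16-bit value this is 0x8DEA − 2^16 = -29206.

-29206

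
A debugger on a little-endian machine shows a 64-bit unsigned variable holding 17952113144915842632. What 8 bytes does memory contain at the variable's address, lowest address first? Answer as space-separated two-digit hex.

17952113144915842632 in hexadecimal, padded to 64 bits, is 0xF922B7CA7A545648.
Split into bytes (most-significant first): F9 22 B7 CA 7A 54 56 48.
Little-endian stores the least-significant byte at the lowest address.
So at ascending addresses the bytes are 48 56 54 7A CA B7 22 F9.

48 56 54 7A CA B7 22 F9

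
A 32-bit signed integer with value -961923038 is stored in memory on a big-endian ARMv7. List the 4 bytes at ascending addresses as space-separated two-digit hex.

C6 AA 38 22

Two's complement of -961923038 in 32 bits: 961923038 = 0x3955C7DE; invert → 0xC6AA3821; add 1 → 0xC6AA3822.
Split into bytes (most-significant first): C6 AA 38 22.
Big-endian stores the most-significant byte at the lowest address.
So the memory order matches the most-significant-first order: C6 AA 38 22.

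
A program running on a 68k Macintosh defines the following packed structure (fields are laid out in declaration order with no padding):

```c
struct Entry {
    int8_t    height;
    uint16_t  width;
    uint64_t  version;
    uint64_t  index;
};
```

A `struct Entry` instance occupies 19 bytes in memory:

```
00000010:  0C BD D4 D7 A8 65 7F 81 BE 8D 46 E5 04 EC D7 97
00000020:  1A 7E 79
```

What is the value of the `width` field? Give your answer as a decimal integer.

`width` follows `height` (1 byte), so it starts at byte offset 1 and occupies 2 bytes.
Bytes at offsets 1..2: BD D4.
Big-endian stores the most-significant byte at the lowest address.
The bytes are already most-significant first: 0xBDD4.
0xBDD4 = 48596.

48596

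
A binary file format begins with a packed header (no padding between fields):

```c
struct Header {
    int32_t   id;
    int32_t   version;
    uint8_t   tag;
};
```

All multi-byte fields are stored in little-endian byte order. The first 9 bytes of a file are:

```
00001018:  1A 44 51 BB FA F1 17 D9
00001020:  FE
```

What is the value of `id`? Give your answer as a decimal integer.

`id` is the first field, at byte offset 0, occupying 4 bytes.
Bytes at offsets 0..3: 1A 44 51 BB.
In little-endian order the low byte comes first in memory.
Reassemble most-significant byte first: BB 51 44 1A → 0xBB51441A.
Top bit is set, so as a signed 32-bit value this is 0xBB51441A − 2^32 = -1152302054.

-1152302054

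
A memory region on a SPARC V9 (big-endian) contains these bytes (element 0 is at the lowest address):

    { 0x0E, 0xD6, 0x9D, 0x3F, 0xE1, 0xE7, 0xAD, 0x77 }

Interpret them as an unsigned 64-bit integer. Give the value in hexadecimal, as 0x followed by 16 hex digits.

Big-endian: lowest address holds the most-significant byte.
The bytes are already most-significant first: 0x0ED69D3FE1E7AD77.

0x0ED69D3FE1E7AD77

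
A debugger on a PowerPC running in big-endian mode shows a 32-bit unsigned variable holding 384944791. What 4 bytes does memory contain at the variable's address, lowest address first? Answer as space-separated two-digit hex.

384944791 in hexadecimal, padded to 32 bits, is 0x16F1CA97.
Split into bytes (most-significant first): 16 F1 CA 97.
In big-endian order the high byte comes first in memory.
So the memory order matches the most-significant-first order: 16 F1 CA 97.

16 F1 CA 97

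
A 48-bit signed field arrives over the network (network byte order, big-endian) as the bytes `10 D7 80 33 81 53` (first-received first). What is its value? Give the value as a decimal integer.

Big-endian stores the most-significant byte at the lowest address.
The bytes are already most-significant first: 0x10D780338153.
0x10D780338153 = 18517754872147.

18517754872147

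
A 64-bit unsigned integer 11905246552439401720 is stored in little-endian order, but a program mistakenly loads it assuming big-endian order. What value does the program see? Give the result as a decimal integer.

11905246552439401720 in 64-bit hexadecimal is 0xA537EEA9A9982CF8.
Stored little-endian, the bytes at ascending addresses are F8 2C 98 A9 A9 EE 37 A5.
Read back as big-endian, the last byte is least significant, giving 0xF82C98A9A9EE37A5.
0xF82C98A9A9EE37A5 = 17882836074849253285.

17882836074849253285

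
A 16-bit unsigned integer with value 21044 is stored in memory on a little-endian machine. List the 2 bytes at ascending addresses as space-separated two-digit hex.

21044 in hexadecimal, padded to 16 bits, is 0x5234.
Split into bytes (most-significant first): 52 34.
Little-endian: lowest address holds the least-significant byte.
So at ascending addresses the bytes are 34 52.

34 52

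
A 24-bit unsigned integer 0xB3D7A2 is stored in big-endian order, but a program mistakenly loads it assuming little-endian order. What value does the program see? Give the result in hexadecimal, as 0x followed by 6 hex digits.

0xA2D7B3

Stored big-endian, the bytes at ascending addresses are B3 D7 A2.
Read back as little-endian, the first byte is least significant, giving 0xA2D7B3.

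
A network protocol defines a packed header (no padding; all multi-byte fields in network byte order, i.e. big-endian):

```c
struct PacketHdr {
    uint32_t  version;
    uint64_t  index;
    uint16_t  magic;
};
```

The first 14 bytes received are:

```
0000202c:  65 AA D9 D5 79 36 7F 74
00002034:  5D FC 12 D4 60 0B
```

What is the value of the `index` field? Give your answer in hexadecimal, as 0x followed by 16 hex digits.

`index` follows `version` (4 bytes), so it starts at byte offset 4 and occupies 8 bytes.
Bytes at offsets 4..11: 79 36 7F 74 5D FC 12 D4.
In big-endian order the high byte comes first in memory.
The bytes are already most-significant first: 0x79367F745DFC12D4.

0x79367F745DFC12D4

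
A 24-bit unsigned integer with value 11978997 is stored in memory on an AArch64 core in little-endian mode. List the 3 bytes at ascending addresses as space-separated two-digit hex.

11978997 in hexadecimal, padded to 24 bits, is 0xB6C8F5.
Split into bytes (most-significant first): B6 C8 F5.
Little-endian stores the least-significant byte at the lowest address.
So at ascending addresses the bytes are F5 C8 B6.

F5 C8 B6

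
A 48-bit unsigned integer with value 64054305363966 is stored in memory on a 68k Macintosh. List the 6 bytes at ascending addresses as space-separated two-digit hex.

3A 41 CE 1E 17 FE

64054305363966 in hexadecimal, padded to 48 bits, is 0x3A41CE1E17FE.
Split into bytes (most-significant first): 3A 41 CE 1E 17 FE.
Big-endian stores the most-significant byte at the lowest address.
So the memory order matches the most-significant-first order: 3A 41 CE 1E 17 FE.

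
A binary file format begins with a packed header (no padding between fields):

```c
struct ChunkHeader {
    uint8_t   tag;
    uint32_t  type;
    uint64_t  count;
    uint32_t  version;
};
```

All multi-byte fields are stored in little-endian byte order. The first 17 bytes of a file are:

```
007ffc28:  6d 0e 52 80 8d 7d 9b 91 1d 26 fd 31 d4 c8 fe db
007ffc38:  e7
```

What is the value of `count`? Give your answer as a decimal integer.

15290280550046210941

`count` follows `tag` (1 B), `type` (4 B), so it starts at offset 1 + 4 = 5 and occupies 8 bytes.
Bytes at offsets 5..12: 7D 9B 91 1D 26 FD 31 D4.
Little-endian stores the least-significant byte at the lowest address.
Reassemble most-significant byte first: D4 31 FD 26 1D 91 9B 7D → 0xD431FD261D919B7D.
0xD431FD261D919B7D = 15290280550046210941.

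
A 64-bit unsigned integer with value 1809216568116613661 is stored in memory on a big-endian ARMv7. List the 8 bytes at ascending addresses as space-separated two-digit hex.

19 1B A0 E2 10 57 92 1D

1809216568116613661 in hexadecimal, padded to 64 bits, is 0x191BA0E21057921D.
Split into bytes (most-significant first): 19 1B A0 E2 10 57 92 1D.
Big-endian stores the most-significant byte at the lowest address.
So the memory order matches the most-significant-first order: 19 1B A0 E2 10 57 92 1D.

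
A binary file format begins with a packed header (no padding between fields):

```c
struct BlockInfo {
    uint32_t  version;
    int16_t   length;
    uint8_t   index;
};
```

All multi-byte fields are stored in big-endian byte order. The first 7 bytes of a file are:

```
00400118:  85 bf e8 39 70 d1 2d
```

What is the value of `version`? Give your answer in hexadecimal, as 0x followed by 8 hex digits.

`version` is the first field, at byte offset 0, occupying 4 bytes.
Bytes at offsets 0..3: 85 BF E8 39.
In big-endian order the high byte comes first in memory.
The bytes are already most-significant first: 0x85BFE839.

0x85BFE839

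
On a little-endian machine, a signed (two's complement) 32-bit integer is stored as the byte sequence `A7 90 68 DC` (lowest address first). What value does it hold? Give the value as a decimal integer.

-597127001

Little-endian: lowest address holds the least-significant byte.
Reassemble most-significant byte first: DC 68 90 A7 → 0xDC6890A7.
Top bit is set, so as a signed 32-bit value this is 0xDC6890A7 − 2^32 = -597127001.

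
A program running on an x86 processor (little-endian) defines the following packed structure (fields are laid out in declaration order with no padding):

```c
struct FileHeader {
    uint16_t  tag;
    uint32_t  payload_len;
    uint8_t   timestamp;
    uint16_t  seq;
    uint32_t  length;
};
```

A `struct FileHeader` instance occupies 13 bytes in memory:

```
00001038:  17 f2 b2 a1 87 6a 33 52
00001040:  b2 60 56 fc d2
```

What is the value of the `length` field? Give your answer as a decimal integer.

`length` follows `tag` (2 B), `payload_len` (4 B), `timestamp` (1 B), `seq` (2 B), so it starts at offset 2 + 4 + 1 + 2 = 9 and occupies 4 bytes.
Bytes at offsets 9..12: 60 56 FC D2.
Little-endian stores the least-significant byte at the lowest address.
Reassemble most-significant byte first: D2 FC 56 60 → 0xD2FC5660.
0xD2FC5660 = 3539752544.

3539752544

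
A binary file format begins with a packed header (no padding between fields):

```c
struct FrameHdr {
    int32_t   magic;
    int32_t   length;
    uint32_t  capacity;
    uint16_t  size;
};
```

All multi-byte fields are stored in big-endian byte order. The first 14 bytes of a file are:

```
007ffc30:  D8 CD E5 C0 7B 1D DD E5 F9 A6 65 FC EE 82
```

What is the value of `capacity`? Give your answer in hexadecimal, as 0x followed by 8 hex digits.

0xF9A665FC

`capacity` follows `magic` (4 B), `length` (4 B), so it starts at offset 4 + 4 = 8 and occupies 4 bytes.
Bytes at offsets 8..11: F9 A6 65 FC.
Big-endian stores the most-significant byte at the lowest address.
The bytes are already most-significant first: 0xF9A665FC.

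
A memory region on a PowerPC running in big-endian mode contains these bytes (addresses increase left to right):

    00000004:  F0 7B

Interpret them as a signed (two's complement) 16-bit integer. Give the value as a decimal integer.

-3973

Big-endian stores the most-significant byte at the lowest address.
The bytes are already most-significant first: 0xF07B.
Top bit is set, so as a signed 16-bit value this is 0xF07B − 2^16 = -3973.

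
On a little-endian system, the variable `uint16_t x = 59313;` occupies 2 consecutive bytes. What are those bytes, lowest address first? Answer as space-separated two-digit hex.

59313 in hexadecimal, padded to 16 bits, is 0xE7B1.
Split into bytes (most-significant first): E7 B1.
Little-endian: lowest address holds the least-significant byte.
So at ascending addresses the bytes are B1 E7.

B1 E7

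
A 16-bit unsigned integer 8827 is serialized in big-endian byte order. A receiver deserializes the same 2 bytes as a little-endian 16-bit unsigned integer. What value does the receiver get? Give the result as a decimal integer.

8827 in 16-bit hexadecimal is 0x227B.
Stored big-endian, the bytes at ascending addresses are 22 7B.
Read back as little-endian, the first byte is least significant, giving 0x7B22.
0x7B22 = 31522.

31522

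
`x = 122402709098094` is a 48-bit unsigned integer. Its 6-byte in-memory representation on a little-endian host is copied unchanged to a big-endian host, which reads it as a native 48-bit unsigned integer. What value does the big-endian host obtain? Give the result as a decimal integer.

122402709098094 in 48-bit hexadecimal is 0x6F5319FECE6E.
Stored little-endian, the bytes at ascending addresses are 6E CE FE 19 53 6F.
Read back as big-endian, the last byte is least significant, giving 0x6ECEFE19536F.
0x6ECEFE19536F = 121835305390959.

121835305390959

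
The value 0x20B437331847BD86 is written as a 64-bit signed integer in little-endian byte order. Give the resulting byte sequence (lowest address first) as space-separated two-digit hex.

86 BD 47 18 33 37 B4 20

Split into bytes (most-significant first): 20 B4 37 33 18 47 BD 86.
Little-endian: lowest address holds the least-significant byte.
So at ascending addresses the bytes are 86 BD 47 18 33 37 B4 20.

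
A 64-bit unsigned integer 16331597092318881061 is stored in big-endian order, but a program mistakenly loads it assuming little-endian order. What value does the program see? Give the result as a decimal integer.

2676678482888336866

16331597092318881061 in 64-bit hexadecimal is 0xE2A57D06E6782525.
Stored big-endian, the bytes at ascending addresses are E2 A5 7D 06 E6 78 25 25.
Read back as little-endian, the first byte is least significant, giving 0x252578E6067DA5E2.
0x252578E6067DA5E2 = 2676678482888336866.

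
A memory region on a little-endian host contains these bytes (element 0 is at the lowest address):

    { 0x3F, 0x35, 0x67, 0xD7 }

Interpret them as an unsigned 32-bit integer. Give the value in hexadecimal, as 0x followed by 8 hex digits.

In little-endian order the low byte comes first in memory.
Reassemble most-significant byte first: D7 67 35 3F → 0xD767353F.

0xD767353F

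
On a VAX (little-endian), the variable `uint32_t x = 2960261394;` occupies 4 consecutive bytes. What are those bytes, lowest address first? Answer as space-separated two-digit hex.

2960261394 in hexadecimal, padded to 32 bits, is 0xB0720112.
Split into bytes (most-significant first): B0 72 01 12.
In little-endian order the low byte comes first in memory.
So at ascending addresses the bytes are 12 01 72 B0.

12 01 72 B0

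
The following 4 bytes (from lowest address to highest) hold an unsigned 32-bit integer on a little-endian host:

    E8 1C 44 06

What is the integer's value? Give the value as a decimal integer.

105127144

In little-endian order the low byte comes first in memory.
Reassemble most-significant byte first: 06 44 1C E8 → 0x06441CE8.
0x06441CE8 = 105127144.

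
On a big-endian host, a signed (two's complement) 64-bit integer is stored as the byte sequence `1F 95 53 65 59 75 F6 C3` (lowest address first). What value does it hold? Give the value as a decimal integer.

Big-endian: lowest address holds the most-significant byte.
The bytes are already most-significant first: 0x1F9553655975F6C3.
0x1F9553655975F6C3 = 2275816881463359171.

2275816881463359171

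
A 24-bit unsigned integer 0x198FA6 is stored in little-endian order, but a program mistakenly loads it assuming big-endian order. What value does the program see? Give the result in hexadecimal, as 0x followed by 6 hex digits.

Stored little-endian, the bytes at ascending addresses are A6 8F 19.
Read back as big-endian, the last byte is least significant, giving 0xA68F19.

0xA68F19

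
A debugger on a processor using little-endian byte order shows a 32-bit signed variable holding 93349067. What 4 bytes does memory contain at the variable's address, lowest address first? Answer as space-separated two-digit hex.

93349067 in hexadecimal, padded to 32 bits, is 0x059064CB.
Split into bytes (most-significant first): 05 90 64 CB.
Little-endian: lowest address holds the least-significant byte.
So at ascending addresses the bytes are CB 64 90 05.

CB 64 90 05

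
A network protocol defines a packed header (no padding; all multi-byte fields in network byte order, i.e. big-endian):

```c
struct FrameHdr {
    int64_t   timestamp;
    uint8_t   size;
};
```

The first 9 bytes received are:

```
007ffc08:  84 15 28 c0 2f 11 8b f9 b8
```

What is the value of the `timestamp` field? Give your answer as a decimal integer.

`timestamp` is the first field, at byte offset 0, occupying 8 bytes.
Bytes at offsets 0..7: 84 15 28 C0 2F 11 8B F9.
Big-endian: lowest address holds the most-significant byte.
The bytes are already most-significant first: 0x841528C02F118BF9.
Top bit is set, so as a signed 64-bit value this is 0x841528C02F118BF9 − 2^64 = -8929185880303629319.

-8929185880303629319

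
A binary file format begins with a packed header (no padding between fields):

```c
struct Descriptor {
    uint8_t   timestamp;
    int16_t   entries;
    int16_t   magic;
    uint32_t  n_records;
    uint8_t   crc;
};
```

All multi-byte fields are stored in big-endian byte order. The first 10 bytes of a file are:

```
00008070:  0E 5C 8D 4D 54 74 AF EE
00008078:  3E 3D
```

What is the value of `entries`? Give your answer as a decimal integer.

23693

`entries` follows `timestamp` (1 byte), so it starts at byte offset 1 and occupies 2 bytes.
Bytes at offsets 1..2: 5C 8D.
In big-endian order the high byte comes first in memory.
The bytes are already most-significant first: 0x5C8D.
0x5C8D = 23693.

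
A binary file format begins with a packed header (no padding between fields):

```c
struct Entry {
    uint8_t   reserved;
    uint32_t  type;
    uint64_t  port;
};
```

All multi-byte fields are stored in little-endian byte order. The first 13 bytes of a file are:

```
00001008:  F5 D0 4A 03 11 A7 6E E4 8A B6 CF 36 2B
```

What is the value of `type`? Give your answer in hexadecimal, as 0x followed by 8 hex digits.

`type` follows `reserved` (1 byte), so it starts at byte offset 1 and occupies 4 bytes.
Bytes at offsets 1..4: D0 4A 03 11.
Little-endian: lowest address holds the least-significant byte.
Reassemble most-significant byte first: 11 03 4A D0 → 0x11034AD0.

0x11034AD0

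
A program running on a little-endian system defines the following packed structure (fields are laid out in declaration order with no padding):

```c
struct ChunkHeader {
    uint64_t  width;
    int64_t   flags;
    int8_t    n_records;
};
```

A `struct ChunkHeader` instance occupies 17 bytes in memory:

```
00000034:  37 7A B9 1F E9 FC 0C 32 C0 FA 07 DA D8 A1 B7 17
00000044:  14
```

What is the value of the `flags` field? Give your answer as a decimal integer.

`flags` follows `width` (8 bytes), so it starts at byte offset 8 and occupies 8 bytes.
Bytes at offsets 8..15: C0 FA 07 DA D8 A1 B7 17.
Little-endian stores the least-significant byte at the lowest address.
Reassemble most-significant byte first: 17 B7 A1 D8 DA 07 FA C0 → 0x17B7A1D8DA07FAC0.
0x17B7A1D8DA07FAC0 = 1709012536353356480.

1709012536353356480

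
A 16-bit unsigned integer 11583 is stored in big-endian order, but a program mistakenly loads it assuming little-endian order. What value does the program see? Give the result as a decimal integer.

16173

11583 in 16-bit hexadecimal is 0x2D3F.
Stored big-endian, the bytes at ascending addresses are 2D 3F.
Read back as little-endian, the first byte is least significant, giving 0x3F2D.
0x3F2D = 16173.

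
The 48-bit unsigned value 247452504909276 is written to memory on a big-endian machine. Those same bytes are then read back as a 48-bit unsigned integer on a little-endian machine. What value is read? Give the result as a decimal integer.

242329160388321

247452504909276 in 48-bit hexadecimal is 0xE10E86A765DC.
Stored big-endian, the bytes at ascending addresses are E1 0E 86 A7 65 DC.
Read back as little-endian, the first byte is least significant, giving 0xDC65A7860EE1.
0xDC65A7860EE1 = 242329160388321.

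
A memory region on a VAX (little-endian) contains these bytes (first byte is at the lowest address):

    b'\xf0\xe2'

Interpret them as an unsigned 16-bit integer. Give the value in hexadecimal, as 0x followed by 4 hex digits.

0xE2F0

Little-endian: lowest address holds the least-significant byte.
Reassemble most-significant byte first: E2 F0 → 0xE2F0.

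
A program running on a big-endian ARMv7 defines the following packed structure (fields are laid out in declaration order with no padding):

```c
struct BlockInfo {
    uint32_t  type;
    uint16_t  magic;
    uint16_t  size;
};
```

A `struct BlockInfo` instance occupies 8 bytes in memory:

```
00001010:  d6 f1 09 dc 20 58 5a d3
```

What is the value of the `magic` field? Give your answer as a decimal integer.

8280

`magic` follows `type` (4 bytes), so it starts at byte offset 4 and occupies 2 bytes.
Bytes at offsets 4..5: 20 58.
Big-endian stores the most-significant byte at the lowest address.
The bytes are already most-significant first: 0x2058.
0x2058 = 8280.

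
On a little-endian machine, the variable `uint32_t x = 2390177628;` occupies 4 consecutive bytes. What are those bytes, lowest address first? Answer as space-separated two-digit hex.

5C 37 77 8E

2390177628 in hexadecimal, padded to 32 bits, is 0x8E77375C.
Split into bytes (most-significant first): 8E 77 37 5C.
Little-endian: lowest address holds the least-significant byte.
So at ascending addresses the bytes are 5C 37 77 8E.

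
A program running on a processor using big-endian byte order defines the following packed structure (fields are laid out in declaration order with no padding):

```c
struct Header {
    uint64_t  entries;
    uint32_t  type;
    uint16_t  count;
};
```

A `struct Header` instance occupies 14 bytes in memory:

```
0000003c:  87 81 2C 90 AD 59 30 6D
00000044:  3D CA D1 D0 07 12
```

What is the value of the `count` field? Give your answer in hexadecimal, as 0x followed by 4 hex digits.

`count` follows `entries` (8 B), `type` (4 B), so it starts at offset 8 + 4 = 12 and occupies 2 bytes.
Bytes at offsets 12..13: 07 12.
Big-endian: lowest address holds the most-significant byte.
The bytes are already most-significant first: 0x0712.

0x0712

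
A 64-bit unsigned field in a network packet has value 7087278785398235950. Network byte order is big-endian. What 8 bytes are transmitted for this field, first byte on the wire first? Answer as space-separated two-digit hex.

7087278785398235950 in hexadecimal, padded to 64 bits, is 0x625B12815BD2E32E.
Split into bytes (most-significant first): 62 5B 12 81 5B D2 E3 2E.
In big-endian order the high byte comes first in memory.
So the memory order matches the most-significant-first order: 62 5B 12 81 5B D2 E3 2E.

62 5B 12 81 5B D2 E3 2E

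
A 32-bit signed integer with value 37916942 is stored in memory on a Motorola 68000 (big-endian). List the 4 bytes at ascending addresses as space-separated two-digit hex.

37916942 in hexadecimal, padded to 32 bits, is 0x0242910E.
Split into bytes (most-significant first): 02 42 91 0E.
Big-endian: lowest address holds the most-significant byte.
So the memory order matches the most-significant-first order: 02 42 91 0E.

02 42 91 0E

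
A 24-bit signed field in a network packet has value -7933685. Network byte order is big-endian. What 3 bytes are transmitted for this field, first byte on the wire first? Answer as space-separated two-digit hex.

Two's complement of -7933685 in 24 bits: 7933685 = 0x790EF5; invert → 0x86F10A; add 1 → 0x86F10B.
Split into bytes (most-significant first): 86 F1 0B.
Big-endian stores the most-significant byte at the lowest address.
So the memory order matches the most-significant-first order: 86 F1 0B.

86 F1 0B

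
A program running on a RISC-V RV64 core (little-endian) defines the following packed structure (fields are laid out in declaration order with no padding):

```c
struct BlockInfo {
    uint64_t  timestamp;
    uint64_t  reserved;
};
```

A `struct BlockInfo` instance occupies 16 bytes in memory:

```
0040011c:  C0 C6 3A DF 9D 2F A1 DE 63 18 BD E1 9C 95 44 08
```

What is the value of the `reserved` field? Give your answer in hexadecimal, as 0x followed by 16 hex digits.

`reserved` follows `timestamp` (8 bytes), so it starts at byte offset 8 and occupies 8 bytes.
Bytes at offsets 8..15: 63 18 BD E1 9C 95 44 08.
Little-endian stores the least-significant byte at the lowest address.
Reassemble most-significant byte first: 08 44 95 9C E1 BD 18 63 → 0x0844959CE1BD1863.

0x0844959CE1BD1863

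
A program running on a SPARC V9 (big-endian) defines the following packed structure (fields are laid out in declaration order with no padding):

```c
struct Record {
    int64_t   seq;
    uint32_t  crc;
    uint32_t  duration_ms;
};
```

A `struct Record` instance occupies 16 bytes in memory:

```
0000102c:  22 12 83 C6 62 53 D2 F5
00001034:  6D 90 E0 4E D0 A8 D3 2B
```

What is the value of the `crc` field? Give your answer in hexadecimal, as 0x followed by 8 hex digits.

`crc` follows `seq` (8 bytes), so it starts at byte offset 8 and occupies 4 bytes.
Bytes at offsets 8..11: 6D 90 E0 4E.
Big-endian stores the most-significant byte at the lowest address.
The bytes are already most-significant first: 0x6D90E04E.

0x6D90E04E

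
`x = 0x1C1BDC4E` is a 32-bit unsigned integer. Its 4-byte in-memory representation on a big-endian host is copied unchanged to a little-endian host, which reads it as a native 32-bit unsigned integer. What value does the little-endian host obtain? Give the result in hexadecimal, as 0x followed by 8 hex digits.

0x4EDC1B1C

Stored big-endian, the bytes at ascending addresses are 1C 1B DC 4E.
Read back as little-endian, the first byte is least significant, giving 0x4EDC1B1C.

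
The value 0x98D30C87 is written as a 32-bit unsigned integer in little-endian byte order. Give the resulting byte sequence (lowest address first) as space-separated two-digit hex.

Split into bytes (most-significant first): 98 D3 0C 87.
In little-endian order the low byte comes first in memory.
So at ascending addresses the bytes are 87 0C D3 98.

87 0C D3 98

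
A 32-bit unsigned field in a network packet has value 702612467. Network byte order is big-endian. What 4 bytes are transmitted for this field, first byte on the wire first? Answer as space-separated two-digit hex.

702612467 in hexadecimal, padded to 32 bits, is 0x29E103F3.
Split into bytes (most-significant first): 29 E1 03 F3.
Big-endian: lowest address holds the most-significant byte.
So the memory order matches the most-significant-first order: 29 E1 03 F3.

29 E1 03 F3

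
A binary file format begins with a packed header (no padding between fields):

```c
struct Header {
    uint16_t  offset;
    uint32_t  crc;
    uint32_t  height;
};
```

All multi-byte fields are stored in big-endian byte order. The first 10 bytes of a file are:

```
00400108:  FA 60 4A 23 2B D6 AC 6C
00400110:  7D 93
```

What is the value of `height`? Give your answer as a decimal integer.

2892791187

`height` follows `offset` (2 B), `crc` (4 B), so it starts at offset 2 + 4 = 6 and occupies 4 bytes.
Bytes at offsets 6..9: AC 6C 7D 93.
Big-endian: lowest address holds the most-significant byte.
The bytes are already most-significant first: 0xAC6C7D93.
0xAC6C7D93 = 2892791187.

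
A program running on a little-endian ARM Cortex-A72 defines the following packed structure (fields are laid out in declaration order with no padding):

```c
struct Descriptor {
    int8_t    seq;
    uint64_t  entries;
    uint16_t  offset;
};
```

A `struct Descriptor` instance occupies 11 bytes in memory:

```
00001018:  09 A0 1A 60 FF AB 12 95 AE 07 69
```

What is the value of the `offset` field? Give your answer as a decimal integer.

`offset` follows `seq` (1 B), `entries` (8 B), so it starts at offset 1 + 8 = 9 and occupies 2 bytes.
Bytes at offsets 9..10: 07 69.
In little-endian order the low byte comes first in memory.
Reassemble most-significant byte first: 69 07 → 0x6907.
0x6907 = 26887.

26887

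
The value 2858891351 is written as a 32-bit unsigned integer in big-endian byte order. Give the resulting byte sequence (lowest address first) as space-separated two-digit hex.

AA 67 38 57

2858891351 in hexadecimal, padded to 32 bits, is 0xAA673857.
Split into bytes (most-significant first): AA 67 38 57.
In big-endian order the high byte comes first in memory.
So the memory order matches the most-significant-first order: AA 67 38 57.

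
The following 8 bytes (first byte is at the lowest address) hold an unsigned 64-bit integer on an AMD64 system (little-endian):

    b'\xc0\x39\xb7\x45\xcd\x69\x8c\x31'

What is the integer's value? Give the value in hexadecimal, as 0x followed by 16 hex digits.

In little-endian order the low byte comes first in memory.
Reassemble most-significant byte first: 31 8C 69 CD 45 B7 39 C0 → 0x318C69CD45B739C0.

0x318C69CD45B739C0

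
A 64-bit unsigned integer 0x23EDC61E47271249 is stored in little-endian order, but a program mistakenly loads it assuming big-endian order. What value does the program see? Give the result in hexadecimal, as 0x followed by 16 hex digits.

Stored little-endian, the bytes at ascending addresses are 49 12 27 47 1E C6 ED 23.
Read back as big-endian, the last byte is least significant, giving 0x491227471EC6ED23.

0x491227471EC6ED23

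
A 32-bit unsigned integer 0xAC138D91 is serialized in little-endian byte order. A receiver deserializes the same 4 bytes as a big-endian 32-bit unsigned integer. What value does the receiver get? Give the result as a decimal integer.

2441941932

Stored little-endian, the bytes at ascending addresses are 91 8D 13 AC.
Read back as big-endian, the last byte is least significant, giving 0x918D13AC.
0x918D13AC = 2441941932.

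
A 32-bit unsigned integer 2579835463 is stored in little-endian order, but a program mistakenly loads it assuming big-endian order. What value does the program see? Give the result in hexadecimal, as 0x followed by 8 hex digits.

0x472AC599

2579835463 in 32-bit hexadecimal is 0x99C52A47.
Stored little-endian, the bytes at ascending addresses are 47 2A C5 99.
Read back as big-endian, the last byte is least significant, giving 0x472AC599.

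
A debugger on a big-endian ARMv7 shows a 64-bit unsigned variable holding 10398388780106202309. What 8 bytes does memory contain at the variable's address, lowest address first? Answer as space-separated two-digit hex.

10398388780106202309 in hexadecimal, padded to 64 bits, is 0x904E7F80A2A33CC5.
Split into bytes (most-significant first): 90 4E 7F 80 A2 A3 3C C5.
Big-endian stores the most-significant byte at the lowest address.
So the memory order matches the most-significant-first order: 90 4E 7F 80 A2 A3 3C C5.

90 4E 7F 80 A2 A3 3C C5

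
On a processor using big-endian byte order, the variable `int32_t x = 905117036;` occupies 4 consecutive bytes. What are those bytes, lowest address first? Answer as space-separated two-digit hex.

35 F2 FD 6C

905117036 in hexadecimal, padded to 32 bits, is 0x35F2FD6C.
Split into bytes (most-significant first): 35 F2 FD 6C.
In big-endian order the high byte comes first in memory.
So the memory order matches the most-significant-first order: 35 F2 FD 6C.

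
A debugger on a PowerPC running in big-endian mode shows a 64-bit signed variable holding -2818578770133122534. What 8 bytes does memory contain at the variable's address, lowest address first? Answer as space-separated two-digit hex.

Two's complement of -2818578770133122534 in 64 bits: 2818578770133122534 = 0x271D9A753D3DFDE6; invert → 0xD8E2658AC2C20219; add 1 → 0xD8E2658AC2C2021A.
Split into bytes (most-significant first): D8 E2 65 8A C2 C2 02 1A.
Big-endian stores the most-significant byte at the lowest address.
So the memory order matches the most-significant-first order: D8 E2 65 8A C2 C2 02 1A.

D8 E2 65 8A C2 C2 02 1A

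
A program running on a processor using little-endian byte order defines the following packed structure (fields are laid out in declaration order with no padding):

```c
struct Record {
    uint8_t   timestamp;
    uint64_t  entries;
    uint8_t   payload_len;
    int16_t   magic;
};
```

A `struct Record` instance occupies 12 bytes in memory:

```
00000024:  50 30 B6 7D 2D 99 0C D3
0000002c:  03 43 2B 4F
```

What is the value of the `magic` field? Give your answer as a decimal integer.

`magic` follows `timestamp` (1 B), `entries` (8 B), `payload_len` (1 B), so it starts at offset 1 + 8 + 1 = 10 and occupies 2 bytes.
Bytes at offsets 10..11: 2B 4F.
In little-endian order the low byte comes first in memory.
Reassemble most-significant byte first: 4F 2B → 0x4F2B.
0x4F2B = 20267.

20267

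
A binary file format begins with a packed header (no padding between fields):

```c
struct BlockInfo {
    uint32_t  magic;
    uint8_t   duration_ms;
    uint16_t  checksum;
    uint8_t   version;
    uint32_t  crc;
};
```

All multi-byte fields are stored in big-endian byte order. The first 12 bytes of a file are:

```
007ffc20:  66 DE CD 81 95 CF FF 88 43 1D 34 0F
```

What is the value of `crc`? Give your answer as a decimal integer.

`crc` follows `magic` (4 B), `duration_ms` (1 B), `checksum` (2 B), `version` (1 B), so it starts at offset 4 + 1 + 2 + 1 = 8 and occupies 4 bytes.
Bytes at offsets 8..11: 43 1D 34 0F.
In big-endian order the high byte comes first in memory.
The bytes are already most-significant first: 0x431D340F.
0x431D340F = 1125987343.

1125987343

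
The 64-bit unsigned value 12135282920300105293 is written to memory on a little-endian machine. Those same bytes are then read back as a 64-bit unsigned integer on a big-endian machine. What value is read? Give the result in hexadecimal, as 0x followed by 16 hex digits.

12135282920300105293 in 64-bit hexadecimal is 0xA8692F85415A4E4D.
Stored little-endian, the bytes at ascending addresses are 4D 4E 5A 41 85 2F 69 A8.
Read back as big-endian, the last byte is least significant, giving 0x4D4E5A41852F69A8.

0x4D4E5A41852F69A8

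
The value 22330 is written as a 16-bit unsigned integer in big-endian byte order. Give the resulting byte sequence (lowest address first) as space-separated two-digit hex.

22330 in hexadecimal, padded to 16 bits, is 0x573A.
Split into bytes (most-significant first): 57 3A.
In big-endian order the high byte comes first in memory.
So the memory order matches the most-significant-first order: 57 3A.

57 3A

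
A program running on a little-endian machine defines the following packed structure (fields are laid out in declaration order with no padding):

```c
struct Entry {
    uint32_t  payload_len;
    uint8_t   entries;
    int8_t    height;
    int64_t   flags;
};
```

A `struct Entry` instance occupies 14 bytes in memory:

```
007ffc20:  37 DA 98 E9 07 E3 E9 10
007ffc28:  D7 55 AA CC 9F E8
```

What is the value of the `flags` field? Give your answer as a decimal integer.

`flags` follows `payload_len` (4 B), `entries` (1 B), `height` (1 B), so it starts at offset 4 + 1 + 1 = 6 and occupies 8 bytes.
Bytes at offsets 6..13: E9 10 D7 55 AA CC 9F E8.
Little-endian: lowest address holds the least-significant byte.
Reassemble most-significant byte first: E8 9F CC AA 55 D7 10 E9 → 0xE89FCCAA55D710E9.
Top bit is set, so as a signed 64-bit value this is 0xE89FCCAA55D710E9 − 2^64 = -1684402703656611607.

-1684402703656611607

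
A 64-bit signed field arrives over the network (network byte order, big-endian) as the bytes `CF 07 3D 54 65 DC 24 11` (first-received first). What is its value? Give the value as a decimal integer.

-3528784350326021103

Big-endian: lowest address holds the most-significant byte.
The bytes are already most-significant first: 0xCF073D5465DC2411.
Top bit is set, so as a signed 64-bit value this is 0xCF073D5465DC2411 − 2^64 = -3528784350326021103.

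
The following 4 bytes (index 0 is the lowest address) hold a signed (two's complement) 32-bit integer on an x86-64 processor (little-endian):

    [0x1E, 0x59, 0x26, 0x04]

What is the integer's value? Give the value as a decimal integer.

In little-endian order the low byte comes first in memory.
Reassemble most-significant byte first: 04 26 59 1E → 0x0426591E.
0x0426591E = 69622046.

69622046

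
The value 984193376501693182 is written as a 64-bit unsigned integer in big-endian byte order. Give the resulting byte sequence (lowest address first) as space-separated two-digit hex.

984193376501693182 in hexadecimal, padded to 64 bits, is 0x0DA88EA954ACFAFE.
Split into bytes (most-significant first): 0D A8 8E A9 54 AC FA FE.
Big-endian stores the most-significant byte at the lowest address.
So the memory order matches the most-significant-first order: 0D A8 8E A9 54 AC FA FE.

0D A8 8E A9 54 AC FA FE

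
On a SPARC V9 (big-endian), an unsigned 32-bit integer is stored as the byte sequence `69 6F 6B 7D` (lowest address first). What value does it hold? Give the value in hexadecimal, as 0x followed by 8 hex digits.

0x696F6B7D

Big-endian: lowest address holds the most-significant byte.
The bytes are already most-significant first: 0x696F6B7D.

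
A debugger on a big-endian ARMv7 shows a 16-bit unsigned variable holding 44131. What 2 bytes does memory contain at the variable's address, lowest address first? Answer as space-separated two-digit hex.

44131 in hexadecimal, padded to 16 bits, is 0xAC63.
Split into bytes (most-significant first): AC 63.
In big-endian order the high byte comes first in memory.
So the memory order matches the most-significant-first order: AC 63.

AC 63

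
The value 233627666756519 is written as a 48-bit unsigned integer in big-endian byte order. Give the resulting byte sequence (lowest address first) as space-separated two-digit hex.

D4 7B AE 16 33 A7

233627666756519 in hexadecimal, padded to 48 bits, is 0xD47BAE1633A7.
Split into bytes (most-significant first): D4 7B AE 16 33 A7.
Big-endian stores the most-significant byte at the lowest address.
So the memory order matches the most-significant-first order: D4 7B AE 16 33 A7.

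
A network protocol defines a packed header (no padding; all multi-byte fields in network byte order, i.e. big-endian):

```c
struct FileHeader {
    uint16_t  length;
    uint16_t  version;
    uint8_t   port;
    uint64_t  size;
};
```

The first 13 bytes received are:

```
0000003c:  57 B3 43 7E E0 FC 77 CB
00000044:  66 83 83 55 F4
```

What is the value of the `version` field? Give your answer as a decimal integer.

`version` follows `length` (2 bytes), so it starts at byte offset 2 and occupies 2 bytes.
Bytes at offsets 2..3: 43 7E.
Big-endian: lowest address holds the most-significant byte.
The bytes are already most-significant first: 0x437E.
0x437E = 17278.

17278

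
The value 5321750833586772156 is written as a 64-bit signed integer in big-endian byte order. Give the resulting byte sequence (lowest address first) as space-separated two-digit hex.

49 DA A8 2F F3 14 18 BC

5321750833586772156 in hexadecimal, padded to 64 bits, is 0x49DAA82FF31418BC.
Split into bytes (most-significant first): 49 DA A8 2F F3 14 18 BC.
Big-endian: lowest address holds the most-significant byte.
So the memory order matches the most-significant-first order: 49 DA A8 2F F3 14 18 BC.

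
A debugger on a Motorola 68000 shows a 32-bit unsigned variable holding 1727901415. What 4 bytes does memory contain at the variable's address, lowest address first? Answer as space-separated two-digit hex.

66 FD AE E7

1727901415 in hexadecimal, padded to 32 bits, is 0x66FDAEE7.
Split into bytes (most-significant first): 66 FD AE E7.
Big-endian: lowest address holds the most-significant byte.
So the memory order matches the most-significant-first order: 66 FD AE E7.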